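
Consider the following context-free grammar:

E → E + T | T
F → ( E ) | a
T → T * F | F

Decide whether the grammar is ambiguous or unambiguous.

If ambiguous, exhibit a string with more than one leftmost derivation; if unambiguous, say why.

Unambiguous - every string in the language has a unique leftmost derivation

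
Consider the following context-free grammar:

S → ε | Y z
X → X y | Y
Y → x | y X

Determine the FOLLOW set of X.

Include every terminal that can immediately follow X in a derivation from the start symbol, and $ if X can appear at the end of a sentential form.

We compute FOLLOW(X) using the standard algorithm.
FOLLOW(S) starts with {$}.
FIRST(S) = {x, y, ε}
FIRST(X) = {x, y}
FIRST(Y) = {x, y}
FOLLOW(S) = {$}
FOLLOW(X) = {y, z}
FOLLOW(Y) = {y, z}
Therefore, FOLLOW(X) = {y, z}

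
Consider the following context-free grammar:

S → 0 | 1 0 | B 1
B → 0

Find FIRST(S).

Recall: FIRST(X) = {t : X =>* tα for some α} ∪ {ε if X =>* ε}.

We compute FIRST(S) using the standard algorithm.
FIRST(B) = {0}
FIRST(S) = {0, 1}
Therefore, FIRST(S) = {0, 1}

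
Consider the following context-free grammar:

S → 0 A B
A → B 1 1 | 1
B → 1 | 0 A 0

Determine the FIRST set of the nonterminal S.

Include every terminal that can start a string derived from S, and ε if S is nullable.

We compute FIRST(S) using the standard algorithm.
FIRST(A) = {0, 1}
FIRST(B) = {0, 1}
FIRST(S) = {0}
Therefore, FIRST(S) = {0}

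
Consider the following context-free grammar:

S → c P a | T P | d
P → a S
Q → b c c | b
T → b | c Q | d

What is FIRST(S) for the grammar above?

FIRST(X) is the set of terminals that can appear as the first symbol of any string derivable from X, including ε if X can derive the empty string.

We compute FIRST(S) using the standard algorithm.
FIRST(P) = {a}
FIRST(Q) = {b}
FIRST(S) = {b, c, d}
FIRST(T) = {b, c, d}
Therefore, FIRST(S) = {b, c, d}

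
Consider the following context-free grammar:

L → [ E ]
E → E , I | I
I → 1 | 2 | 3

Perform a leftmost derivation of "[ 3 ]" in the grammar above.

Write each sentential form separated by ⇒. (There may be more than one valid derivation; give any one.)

L ⇒ [ E ] ⇒ [ I ] ⇒ [ 3 ]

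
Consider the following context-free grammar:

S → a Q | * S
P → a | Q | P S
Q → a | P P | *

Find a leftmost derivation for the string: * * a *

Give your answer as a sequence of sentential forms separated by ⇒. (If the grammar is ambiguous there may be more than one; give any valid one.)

S ⇒ * S ⇒ * * S ⇒ * * a Q ⇒ * * a *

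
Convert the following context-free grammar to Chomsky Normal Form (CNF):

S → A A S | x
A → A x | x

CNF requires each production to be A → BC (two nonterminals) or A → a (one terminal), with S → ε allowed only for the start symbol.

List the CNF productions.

S → x; TX → x; A → x; S → A X0; X0 → A S; A → A TX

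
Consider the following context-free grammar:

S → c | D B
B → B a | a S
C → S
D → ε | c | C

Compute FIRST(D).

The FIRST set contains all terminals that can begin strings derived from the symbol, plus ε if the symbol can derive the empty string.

We compute FIRST(D) using the standard algorithm.
FIRST(B) = {a}
FIRST(C) = {a, c}
FIRST(D) = {a, c, ε}
FIRST(S) = {a, c}
Therefore, FIRST(D) = {a, c, ε}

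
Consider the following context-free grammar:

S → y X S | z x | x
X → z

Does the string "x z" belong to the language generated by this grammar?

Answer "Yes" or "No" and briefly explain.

No - no valid derivation exists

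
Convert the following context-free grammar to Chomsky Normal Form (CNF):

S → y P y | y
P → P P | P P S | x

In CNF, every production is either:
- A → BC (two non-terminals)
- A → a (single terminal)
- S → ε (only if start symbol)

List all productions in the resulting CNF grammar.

TY → y; S → y; P → x; S → TY X0; X0 → P TY; P → P P; P → P X1; X1 → P S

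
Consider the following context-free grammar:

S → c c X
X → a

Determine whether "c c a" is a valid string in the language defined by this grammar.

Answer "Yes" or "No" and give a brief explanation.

Yes - a valid derivation exists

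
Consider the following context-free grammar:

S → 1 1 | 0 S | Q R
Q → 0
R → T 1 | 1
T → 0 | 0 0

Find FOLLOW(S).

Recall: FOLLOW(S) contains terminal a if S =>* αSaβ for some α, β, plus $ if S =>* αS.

We compute FOLLOW(S) using the standard algorithm.
FOLLOW(S) starts with {$}.
FIRST(Q) = {0}
FIRST(R) = {0, 1}
FIRST(S) = {0, 1}
FIRST(T) = {0}
FOLLOW(Q) = {0, 1}
FOLLOW(R) = {$}
FOLLOW(S) = {$}
FOLLOW(T) = {1}
Therefore, FOLLOW(S) = {$}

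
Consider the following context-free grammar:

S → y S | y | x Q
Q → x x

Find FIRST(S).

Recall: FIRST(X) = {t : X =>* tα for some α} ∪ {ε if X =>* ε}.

We compute FIRST(S) using the standard algorithm.
FIRST(Q) = {x}
FIRST(S) = {x, y}
Therefore, FIRST(S) = {x, y}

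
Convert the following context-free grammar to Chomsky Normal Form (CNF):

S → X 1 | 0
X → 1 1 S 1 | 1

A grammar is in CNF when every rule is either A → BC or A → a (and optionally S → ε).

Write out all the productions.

T1 → 1; S → 0; X → 1; S → X T1; X → T1 X0; X0 → T1 X1; X1 → S T1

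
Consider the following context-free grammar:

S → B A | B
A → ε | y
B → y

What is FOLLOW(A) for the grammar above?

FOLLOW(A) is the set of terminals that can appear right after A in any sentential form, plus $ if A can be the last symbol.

We compute FOLLOW(A) using the standard algorithm.
FOLLOW(S) starts with {$}.
FIRST(A) = {y, ε}
FIRST(B) = {y}
FIRST(S) = {y}
FOLLOW(A) = {$}
FOLLOW(B) = {$, y}
FOLLOW(S) = {$}
Therefore, FOLLOW(A) = {$}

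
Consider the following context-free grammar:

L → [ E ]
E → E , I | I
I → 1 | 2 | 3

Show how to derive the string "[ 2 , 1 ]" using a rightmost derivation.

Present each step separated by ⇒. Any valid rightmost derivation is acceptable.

L ⇒ [ E ] ⇒ [ E , I ] ⇒ [ E , 1 ] ⇒ [ I , 1 ] ⇒ [ 2 , 1 ]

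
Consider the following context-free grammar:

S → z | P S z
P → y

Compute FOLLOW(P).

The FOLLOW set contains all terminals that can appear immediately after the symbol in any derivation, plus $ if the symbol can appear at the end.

We compute FOLLOW(P) using the standard algorithm.
FOLLOW(S) starts with {$}.
FIRST(P) = {y}
FIRST(S) = {y, z}
FOLLOW(P) = {y, z}
FOLLOW(S) = {$, z}
Therefore, FOLLOW(P) = {y, z}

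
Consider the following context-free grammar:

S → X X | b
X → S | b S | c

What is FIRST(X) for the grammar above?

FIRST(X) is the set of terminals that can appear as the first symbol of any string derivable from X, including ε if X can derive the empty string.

We compute FIRST(X) using the standard algorithm.
FIRST(S) = {b, c}
FIRST(X) = {b, c}
Therefore, FIRST(X) = {b, c}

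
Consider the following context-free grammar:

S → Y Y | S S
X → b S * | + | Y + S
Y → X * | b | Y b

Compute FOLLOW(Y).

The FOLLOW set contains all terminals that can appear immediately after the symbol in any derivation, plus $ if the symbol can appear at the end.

We compute FOLLOW(Y) using the standard algorithm.
FOLLOW(S) starts with {$}.
FIRST(S) = {+, b}
FIRST(X) = {+, b}
FIRST(Y) = {+, b}
FOLLOW(S) = {$, *, +, b}
FOLLOW(X) = {*}
FOLLOW(Y) = {$, *, +, b}
Therefore, FOLLOW(Y) = {$, *, +, b}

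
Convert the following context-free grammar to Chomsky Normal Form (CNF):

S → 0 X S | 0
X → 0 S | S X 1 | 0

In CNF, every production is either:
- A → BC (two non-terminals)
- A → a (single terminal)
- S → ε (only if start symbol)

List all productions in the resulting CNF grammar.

T0 → 0; S → 0; T1 → 1; X → 0; S → T0 X0; X0 → X S; X → T0 S; X → S X1; X1 → X T1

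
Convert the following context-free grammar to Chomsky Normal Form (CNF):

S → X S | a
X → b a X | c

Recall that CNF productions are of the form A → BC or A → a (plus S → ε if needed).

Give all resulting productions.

S → a; TB → b; TA → a; X → c; S → X S; X → TB X0; X0 → TA X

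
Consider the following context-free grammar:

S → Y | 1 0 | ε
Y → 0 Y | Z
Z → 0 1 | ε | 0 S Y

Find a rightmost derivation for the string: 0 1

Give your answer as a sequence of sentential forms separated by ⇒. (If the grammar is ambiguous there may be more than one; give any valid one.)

S ⇒ Y ⇒ Z ⇒ 0 1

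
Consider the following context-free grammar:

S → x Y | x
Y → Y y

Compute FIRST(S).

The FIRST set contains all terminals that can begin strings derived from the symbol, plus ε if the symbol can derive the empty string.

We compute FIRST(S) using the standard algorithm.
FIRST(S) = {x}
FIRST(Y) = {}
Therefore, FIRST(S) = {x}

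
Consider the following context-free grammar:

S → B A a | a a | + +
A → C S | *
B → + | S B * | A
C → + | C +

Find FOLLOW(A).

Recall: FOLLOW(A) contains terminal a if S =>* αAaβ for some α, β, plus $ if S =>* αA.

We compute FOLLOW(A) using the standard algorithm.
FOLLOW(S) starts with {$}.
FIRST(A) = {*, +}
FIRST(B) = {*, +, a}
FIRST(C) = {+}
FIRST(S) = {*, +, a}
FOLLOW(A) = {*, +, a}
FOLLOW(B) = {*, +}
FOLLOW(C) = {*, +, a}
FOLLOW(S) = {$, *, +, a}
Therefore, FOLLOW(A) = {*, +, a}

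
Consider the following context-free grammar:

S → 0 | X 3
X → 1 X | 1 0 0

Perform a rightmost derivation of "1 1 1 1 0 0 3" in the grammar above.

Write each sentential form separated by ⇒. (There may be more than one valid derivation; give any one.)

S ⇒ X 3 ⇒ 1 X 3 ⇒ 1 1 X 3 ⇒ 1 1 1 X 3 ⇒ 1 1 1 1 0 0 3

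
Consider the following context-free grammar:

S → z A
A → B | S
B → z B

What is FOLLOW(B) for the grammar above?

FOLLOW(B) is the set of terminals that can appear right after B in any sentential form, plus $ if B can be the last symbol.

We compute FOLLOW(B) using the standard algorithm.
FOLLOW(S) starts with {$}.
FIRST(A) = {z}
FIRST(B) = {z}
FIRST(S) = {z}
FOLLOW(A) = {$}
FOLLOW(B) = {$}
FOLLOW(S) = {$}
Therefore, FOLLOW(B) = {$}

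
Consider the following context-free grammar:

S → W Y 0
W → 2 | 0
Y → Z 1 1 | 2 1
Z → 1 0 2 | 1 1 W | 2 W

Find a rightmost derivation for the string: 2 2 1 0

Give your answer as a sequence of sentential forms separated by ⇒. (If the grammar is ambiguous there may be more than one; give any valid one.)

S ⇒ W Y 0 ⇒ W 2 1 0 ⇒ 2 2 1 0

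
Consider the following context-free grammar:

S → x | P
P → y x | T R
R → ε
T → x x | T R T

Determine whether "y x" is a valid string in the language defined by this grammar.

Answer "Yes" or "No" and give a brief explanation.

Yes - a valid derivation exists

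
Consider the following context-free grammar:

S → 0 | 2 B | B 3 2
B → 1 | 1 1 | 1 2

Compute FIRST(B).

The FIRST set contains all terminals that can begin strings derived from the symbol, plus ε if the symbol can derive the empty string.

We compute FIRST(B) using the standard algorithm.
FIRST(B) = {1}
FIRST(S) = {0, 1, 2}
Therefore, FIRST(B) = {1}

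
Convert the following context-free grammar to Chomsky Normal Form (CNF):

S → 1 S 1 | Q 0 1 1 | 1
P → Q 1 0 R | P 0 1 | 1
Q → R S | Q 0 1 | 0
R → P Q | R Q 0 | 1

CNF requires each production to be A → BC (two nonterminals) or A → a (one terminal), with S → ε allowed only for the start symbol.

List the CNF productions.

T1 → 1; T0 → 0; S → 1; P → 1; Q → 0; R → 1; S → T1 X0; X0 → S T1; S → Q X1; X1 → T0 X2; X2 → T1 T1; P → Q X3; X3 → T1 X4; X4 → T0 R; P → P X5; X5 → T0 T1; Q → R S; Q → Q X6; X6 → T0 T1; R → P Q; R → R X7; X7 → Q T0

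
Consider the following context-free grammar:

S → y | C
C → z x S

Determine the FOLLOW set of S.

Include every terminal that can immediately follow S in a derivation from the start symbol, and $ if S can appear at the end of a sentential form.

We compute FOLLOW(S) using the standard algorithm.
FOLLOW(S) starts with {$}.
FIRST(C) = {z}
FIRST(S) = {y, z}
FOLLOW(C) = {$}
FOLLOW(S) = {$}
Therefore, FOLLOW(S) = {$}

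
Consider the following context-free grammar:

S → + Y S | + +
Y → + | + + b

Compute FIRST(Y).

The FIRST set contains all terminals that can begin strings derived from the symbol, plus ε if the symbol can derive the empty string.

We compute FIRST(Y) using the standard algorithm.
FIRST(S) = {+}
FIRST(Y) = {+}
Therefore, FIRST(Y) = {+}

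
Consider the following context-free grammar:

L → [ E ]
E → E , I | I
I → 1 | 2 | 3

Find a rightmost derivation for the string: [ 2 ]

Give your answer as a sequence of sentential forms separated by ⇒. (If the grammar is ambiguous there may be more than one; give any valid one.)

L ⇒ [ E ] ⇒ [ I ] ⇒ [ 2 ]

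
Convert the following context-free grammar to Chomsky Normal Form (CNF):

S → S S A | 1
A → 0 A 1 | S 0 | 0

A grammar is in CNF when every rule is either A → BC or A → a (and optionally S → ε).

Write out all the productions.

S → 1; T0 → 0; T1 → 1; A → 0; S → S X0; X0 → S A; A → T0 X1; X1 → A T1; A → S T0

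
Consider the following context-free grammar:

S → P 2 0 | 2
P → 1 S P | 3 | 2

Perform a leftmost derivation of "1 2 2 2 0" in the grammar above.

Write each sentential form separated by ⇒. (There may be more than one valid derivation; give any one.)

S ⇒ P 2 0 ⇒ 1 S P 2 0 ⇒ 1 2 P 2 0 ⇒ 1 2 2 2 0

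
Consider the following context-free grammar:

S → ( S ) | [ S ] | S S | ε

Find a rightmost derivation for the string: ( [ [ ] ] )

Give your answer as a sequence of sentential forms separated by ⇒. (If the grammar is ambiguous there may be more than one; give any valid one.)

S ⇒ ( S ) ⇒ ( [ S ] ) ⇒ ( [ [ S ] ] ) ⇒ ( [ [ ] ] )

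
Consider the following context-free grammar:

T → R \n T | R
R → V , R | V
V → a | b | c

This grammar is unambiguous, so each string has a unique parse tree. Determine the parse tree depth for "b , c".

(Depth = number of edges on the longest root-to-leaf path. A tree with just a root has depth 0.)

4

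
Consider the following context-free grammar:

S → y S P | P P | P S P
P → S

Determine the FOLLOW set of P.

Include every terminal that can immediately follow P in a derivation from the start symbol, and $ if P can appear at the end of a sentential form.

We compute FOLLOW(P) using the standard algorithm.
FOLLOW(S) starts with {$}.
FIRST(P) = {y}
FIRST(S) = {y}
FOLLOW(P) = {$, y}
FOLLOW(S) = {$, y}
Therefore, FOLLOW(P) = {$, y}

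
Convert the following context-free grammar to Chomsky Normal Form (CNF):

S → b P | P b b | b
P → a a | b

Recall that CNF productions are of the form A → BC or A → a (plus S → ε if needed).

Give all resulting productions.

TB → b; S → b; TA → a; P → b; S → TB P; S → P X0; X0 → TB TB; P → TA TA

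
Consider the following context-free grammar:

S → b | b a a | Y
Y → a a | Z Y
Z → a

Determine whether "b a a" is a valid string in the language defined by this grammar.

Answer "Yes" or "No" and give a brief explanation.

Yes - a valid derivation exists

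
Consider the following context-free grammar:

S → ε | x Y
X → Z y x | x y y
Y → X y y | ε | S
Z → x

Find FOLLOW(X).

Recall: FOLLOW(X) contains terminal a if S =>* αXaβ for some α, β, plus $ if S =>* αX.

We compute FOLLOW(X) using the standard algorithm.
FOLLOW(S) starts with {$}.
FIRST(S) = {x, ε}
FIRST(X) = {x}
FIRST(Y) = {x, ε}
FIRST(Z) = {x}
FOLLOW(S) = {$}
FOLLOW(X) = {y}
FOLLOW(Y) = {$}
FOLLOW(Z) = {y}
Therefore, FOLLOW(X) = {y}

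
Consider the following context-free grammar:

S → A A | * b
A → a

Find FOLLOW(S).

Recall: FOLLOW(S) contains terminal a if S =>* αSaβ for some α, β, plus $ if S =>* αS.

We compute FOLLOW(S) using the standard algorithm.
FOLLOW(S) starts with {$}.
FIRST(A) = {a}
FIRST(S) = {*, a}
FOLLOW(A) = {$, a}
FOLLOW(S) = {$}
Therefore, FOLLOW(S) = {$}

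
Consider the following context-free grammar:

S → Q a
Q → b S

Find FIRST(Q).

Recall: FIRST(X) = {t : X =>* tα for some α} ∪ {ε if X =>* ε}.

We compute FIRST(Q) using the standard algorithm.
FIRST(Q) = {b}
FIRST(S) = {b}
Therefore, FIRST(Q) = {b}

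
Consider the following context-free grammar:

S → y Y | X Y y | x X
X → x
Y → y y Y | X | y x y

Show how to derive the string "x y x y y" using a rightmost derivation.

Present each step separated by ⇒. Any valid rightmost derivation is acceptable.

S ⇒ X Y y ⇒ X y x y y ⇒ x y x y y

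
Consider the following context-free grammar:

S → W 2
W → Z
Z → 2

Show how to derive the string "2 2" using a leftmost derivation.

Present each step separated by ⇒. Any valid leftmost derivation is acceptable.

S ⇒ W 2 ⇒ Z 2 ⇒ 2 2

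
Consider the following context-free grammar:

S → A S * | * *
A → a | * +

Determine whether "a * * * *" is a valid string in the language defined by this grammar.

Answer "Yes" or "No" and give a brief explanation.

No - no valid derivation exists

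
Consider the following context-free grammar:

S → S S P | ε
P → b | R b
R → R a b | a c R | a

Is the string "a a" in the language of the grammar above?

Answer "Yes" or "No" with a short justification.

No - no valid derivation exists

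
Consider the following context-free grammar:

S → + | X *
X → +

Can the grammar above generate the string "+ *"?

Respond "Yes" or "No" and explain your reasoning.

Yes - a valid derivation exists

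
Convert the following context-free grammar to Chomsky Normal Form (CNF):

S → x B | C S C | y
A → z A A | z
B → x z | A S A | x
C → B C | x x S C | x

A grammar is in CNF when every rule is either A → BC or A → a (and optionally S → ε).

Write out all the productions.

TX → x; S → y; TZ → z; A → z; B → x; C → x; S → TX B; S → C X0; X0 → S C; A → TZ X1; X1 → A A; B → TX TZ; B → A X2; X2 → S A; C → B C; C → TX X3; X3 → TX X4; X4 → S C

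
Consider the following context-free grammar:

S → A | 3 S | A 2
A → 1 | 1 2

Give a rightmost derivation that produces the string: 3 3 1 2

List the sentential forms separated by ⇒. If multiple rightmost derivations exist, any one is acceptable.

S ⇒ 3 S ⇒ 3 3 S ⇒ 3 3 A ⇒ 3 3 1 2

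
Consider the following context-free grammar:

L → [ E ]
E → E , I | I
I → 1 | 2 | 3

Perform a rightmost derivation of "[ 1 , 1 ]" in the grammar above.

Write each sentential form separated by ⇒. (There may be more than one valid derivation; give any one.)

L ⇒ [ E ] ⇒ [ E , I ] ⇒ [ E , 1 ] ⇒ [ I , 1 ] ⇒ [ 1 , 1 ]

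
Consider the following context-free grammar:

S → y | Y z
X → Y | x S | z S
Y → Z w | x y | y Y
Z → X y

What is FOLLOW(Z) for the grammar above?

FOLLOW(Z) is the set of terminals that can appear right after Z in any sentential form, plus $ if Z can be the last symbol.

We compute FOLLOW(Z) using the standard algorithm.
FOLLOW(S) starts with {$}.
FIRST(S) = {x, y, z}
FIRST(X) = {x, y, z}
FIRST(Y) = {x, y, z}
FIRST(Z) = {x, y, z}
FOLLOW(S) = {$, y}
FOLLOW(X) = {y}
FOLLOW(Y) = {y, z}
FOLLOW(Z) = {w}
Therefore, FOLLOW(Z) = {w}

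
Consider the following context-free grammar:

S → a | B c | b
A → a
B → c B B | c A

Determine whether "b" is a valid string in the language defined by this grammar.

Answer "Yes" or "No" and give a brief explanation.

Yes - a valid derivation exists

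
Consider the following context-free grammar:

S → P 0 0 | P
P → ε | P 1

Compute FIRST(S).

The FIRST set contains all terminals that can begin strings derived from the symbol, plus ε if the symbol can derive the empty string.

We compute FIRST(S) using the standard algorithm.
FIRST(P) = {1, ε}
FIRST(S) = {0, 1, ε}
Therefore, FIRST(S) = {0, 1, ε}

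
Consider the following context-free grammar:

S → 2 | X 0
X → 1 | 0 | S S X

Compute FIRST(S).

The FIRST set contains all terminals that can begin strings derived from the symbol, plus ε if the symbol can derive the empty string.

We compute FIRST(S) using the standard algorithm.
FIRST(S) = {0, 1, 2}
FIRST(X) = {0, 1, 2}
Therefore, FIRST(S) = {0, 1, 2}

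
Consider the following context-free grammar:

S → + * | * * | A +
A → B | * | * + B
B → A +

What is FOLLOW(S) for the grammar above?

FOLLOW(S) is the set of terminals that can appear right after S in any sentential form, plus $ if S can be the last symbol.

We compute FOLLOW(S) using the standard algorithm.
FOLLOW(S) starts with {$}.
FIRST(A) = {*}
FIRST(B) = {*}
FIRST(S) = {*, +}
FOLLOW(A) = {+}
FOLLOW(B) = {+}
FOLLOW(S) = {$}
Therefore, FOLLOW(S) = {$}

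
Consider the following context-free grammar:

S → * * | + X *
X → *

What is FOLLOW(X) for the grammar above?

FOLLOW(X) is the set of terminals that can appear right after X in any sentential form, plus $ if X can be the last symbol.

We compute FOLLOW(X) using the standard algorithm.
FOLLOW(S) starts with {$}.
FIRST(S) = {*, +}
FIRST(X) = {*}
FOLLOW(S) = {$}
FOLLOW(X) = {*}
Therefore, FOLLOW(X) = {*}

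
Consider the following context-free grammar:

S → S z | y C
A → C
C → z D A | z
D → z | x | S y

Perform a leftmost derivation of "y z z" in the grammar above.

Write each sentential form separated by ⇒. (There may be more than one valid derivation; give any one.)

S ⇒ S z ⇒ y C z ⇒ y z z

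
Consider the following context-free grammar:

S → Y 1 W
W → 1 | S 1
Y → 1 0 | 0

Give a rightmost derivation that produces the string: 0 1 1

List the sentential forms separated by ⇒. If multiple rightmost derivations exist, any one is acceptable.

S ⇒ Y 1 W ⇒ Y 1 1 ⇒ 0 1 1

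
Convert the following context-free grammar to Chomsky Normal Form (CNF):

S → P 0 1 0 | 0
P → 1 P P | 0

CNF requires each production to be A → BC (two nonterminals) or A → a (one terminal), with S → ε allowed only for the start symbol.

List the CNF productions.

T0 → 0; T1 → 1; S → 0; P → 0; S → P X0; X0 → T0 X1; X1 → T1 T0; P → T1 X2; X2 → P P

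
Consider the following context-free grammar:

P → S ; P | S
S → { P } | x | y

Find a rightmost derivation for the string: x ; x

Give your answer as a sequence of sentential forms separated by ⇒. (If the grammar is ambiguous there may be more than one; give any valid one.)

P ⇒ S ; P ⇒ S ; S ⇒ S ; x ⇒ x ; x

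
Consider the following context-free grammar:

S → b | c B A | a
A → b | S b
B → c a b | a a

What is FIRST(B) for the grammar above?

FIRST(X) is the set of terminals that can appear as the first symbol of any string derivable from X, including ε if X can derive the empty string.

We compute FIRST(B) using the standard algorithm.
FIRST(A) = {a, b, c}
FIRST(B) = {a, c}
FIRST(S) = {a, b, c}
Therefore, FIRST(B) = {a, c}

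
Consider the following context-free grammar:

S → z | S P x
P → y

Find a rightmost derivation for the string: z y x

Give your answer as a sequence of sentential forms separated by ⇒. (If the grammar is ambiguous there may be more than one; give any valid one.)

S ⇒ S P x ⇒ S y x ⇒ z y x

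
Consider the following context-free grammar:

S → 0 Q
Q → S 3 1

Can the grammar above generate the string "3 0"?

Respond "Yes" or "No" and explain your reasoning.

No - no valid derivation exists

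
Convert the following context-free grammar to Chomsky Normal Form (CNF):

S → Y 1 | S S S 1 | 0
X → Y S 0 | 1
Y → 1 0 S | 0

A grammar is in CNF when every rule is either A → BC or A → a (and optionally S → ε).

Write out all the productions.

T1 → 1; S → 0; T0 → 0; X → 1; Y → 0; S → Y T1; S → S X0; X0 → S X1; X1 → S T1; X → Y X2; X2 → S T0; Y → T1 X3; X3 → T0 S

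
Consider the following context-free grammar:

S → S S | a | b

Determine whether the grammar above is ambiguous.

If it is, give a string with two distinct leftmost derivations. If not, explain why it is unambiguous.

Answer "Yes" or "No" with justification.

Yes - the string 'a a a a b' has two distinct leftmost derivations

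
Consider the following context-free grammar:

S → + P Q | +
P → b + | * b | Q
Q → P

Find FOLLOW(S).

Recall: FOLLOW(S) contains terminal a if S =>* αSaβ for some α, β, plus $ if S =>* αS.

We compute FOLLOW(S) using the standard algorithm.
FOLLOW(S) starts with {$}.
FIRST(P) = {*, b}
FIRST(Q) = {*, b}
FIRST(S) = {+}
FOLLOW(P) = {$, *, b}
FOLLOW(Q) = {$, *, b}
FOLLOW(S) = {$}
Therefore, FOLLOW(S) = {$}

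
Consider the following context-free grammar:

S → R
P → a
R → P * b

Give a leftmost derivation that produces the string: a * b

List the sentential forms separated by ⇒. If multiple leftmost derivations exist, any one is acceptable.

S ⇒ R ⇒ P * b ⇒ a * b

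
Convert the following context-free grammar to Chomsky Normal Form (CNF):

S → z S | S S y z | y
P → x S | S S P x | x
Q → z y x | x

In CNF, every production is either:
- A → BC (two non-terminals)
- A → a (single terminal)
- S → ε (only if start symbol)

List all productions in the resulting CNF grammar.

TZ → z; TY → y; S → y; TX → x; P → x; Q → x; S → TZ S; S → S X0; X0 → S X1; X1 → TY TZ; P → TX S; P → S X2; X2 → S X3; X3 → P TX; Q → TZ X4; X4 → TY TX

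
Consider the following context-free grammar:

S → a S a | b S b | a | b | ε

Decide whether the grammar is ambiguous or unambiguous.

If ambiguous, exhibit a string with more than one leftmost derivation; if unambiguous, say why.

Unambiguous - every string in the language has a unique leftmost derivation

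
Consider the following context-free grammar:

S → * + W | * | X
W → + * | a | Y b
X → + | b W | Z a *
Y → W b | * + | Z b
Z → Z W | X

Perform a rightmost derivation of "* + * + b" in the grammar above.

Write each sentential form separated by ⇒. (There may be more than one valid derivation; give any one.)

S ⇒ * + W ⇒ * + Y b ⇒ * + * + b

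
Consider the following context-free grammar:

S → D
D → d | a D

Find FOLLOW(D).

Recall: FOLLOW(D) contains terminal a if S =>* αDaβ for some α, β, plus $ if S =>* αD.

We compute FOLLOW(D) using the standard algorithm.
FOLLOW(S) starts with {$}.
FIRST(D) = {a, d}
FIRST(S) = {a, d}
FOLLOW(D) = {$}
FOLLOW(S) = {$}
Therefore, FOLLOW(D) = {$}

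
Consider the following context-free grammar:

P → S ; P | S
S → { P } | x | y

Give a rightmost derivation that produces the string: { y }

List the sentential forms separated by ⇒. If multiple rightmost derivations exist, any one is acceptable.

P ⇒ S ⇒ { P } ⇒ { S } ⇒ { y }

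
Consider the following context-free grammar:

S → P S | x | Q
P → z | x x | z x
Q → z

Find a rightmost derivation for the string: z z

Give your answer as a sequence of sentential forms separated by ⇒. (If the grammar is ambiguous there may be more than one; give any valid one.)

S ⇒ P S ⇒ P Q ⇒ P z ⇒ z z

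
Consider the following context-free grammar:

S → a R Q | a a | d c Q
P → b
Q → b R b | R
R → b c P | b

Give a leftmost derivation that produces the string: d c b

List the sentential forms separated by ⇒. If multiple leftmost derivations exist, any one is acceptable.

S ⇒ d c Q ⇒ d c R ⇒ d c b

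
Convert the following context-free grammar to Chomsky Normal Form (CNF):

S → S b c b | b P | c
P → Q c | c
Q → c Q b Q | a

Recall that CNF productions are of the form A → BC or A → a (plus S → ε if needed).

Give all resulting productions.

TB → b; TC → c; S → c; P → c; Q → a; S → S X0; X0 → TB X1; X1 → TC TB; S → TB P; P → Q TC; Q → TC X2; X2 → Q X3; X3 → TB Q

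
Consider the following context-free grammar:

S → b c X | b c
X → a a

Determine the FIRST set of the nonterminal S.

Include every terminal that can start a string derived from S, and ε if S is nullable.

We compute FIRST(S) using the standard algorithm.
FIRST(S) = {b}
FIRST(X) = {a}
Therefore, FIRST(S) = {b}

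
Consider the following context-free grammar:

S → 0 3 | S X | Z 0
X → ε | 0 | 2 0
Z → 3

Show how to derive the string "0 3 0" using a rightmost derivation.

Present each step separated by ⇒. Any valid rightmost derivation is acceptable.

S ⇒ S X ⇒ S 0 ⇒ 0 3 0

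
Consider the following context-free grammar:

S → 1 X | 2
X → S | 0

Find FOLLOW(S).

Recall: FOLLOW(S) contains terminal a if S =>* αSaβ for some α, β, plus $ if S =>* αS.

We compute FOLLOW(S) using the standard algorithm.
FOLLOW(S) starts with {$}.
FIRST(S) = {1, 2}
FIRST(X) = {0, 1, 2}
FOLLOW(S) = {$}
FOLLOW(X) = {$}
Therefore, FOLLOW(S) = {$}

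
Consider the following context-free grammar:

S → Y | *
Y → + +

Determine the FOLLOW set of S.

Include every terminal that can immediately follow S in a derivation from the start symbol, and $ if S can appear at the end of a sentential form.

We compute FOLLOW(S) using the standard algorithm.
FOLLOW(S) starts with {$}.
FIRST(S) = {*, +}
FIRST(Y) = {+}
FOLLOW(S) = {$}
FOLLOW(Y) = {$}
Therefore, FOLLOW(S) = {$}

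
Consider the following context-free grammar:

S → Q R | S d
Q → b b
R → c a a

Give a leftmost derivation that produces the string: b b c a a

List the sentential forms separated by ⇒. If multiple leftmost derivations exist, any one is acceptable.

S ⇒ Q R ⇒ b b R ⇒ b b c a a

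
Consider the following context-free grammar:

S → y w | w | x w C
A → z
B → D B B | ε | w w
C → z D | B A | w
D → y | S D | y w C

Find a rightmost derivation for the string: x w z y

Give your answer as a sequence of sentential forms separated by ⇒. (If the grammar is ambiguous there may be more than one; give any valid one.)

S ⇒ x w C ⇒ x w z D ⇒ x w z y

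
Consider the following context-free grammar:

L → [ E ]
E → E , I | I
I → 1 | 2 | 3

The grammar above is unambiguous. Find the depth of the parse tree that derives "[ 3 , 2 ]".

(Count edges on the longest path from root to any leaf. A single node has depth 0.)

4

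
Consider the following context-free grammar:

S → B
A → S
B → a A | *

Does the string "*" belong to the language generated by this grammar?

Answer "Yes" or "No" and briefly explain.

Yes - a valid derivation exists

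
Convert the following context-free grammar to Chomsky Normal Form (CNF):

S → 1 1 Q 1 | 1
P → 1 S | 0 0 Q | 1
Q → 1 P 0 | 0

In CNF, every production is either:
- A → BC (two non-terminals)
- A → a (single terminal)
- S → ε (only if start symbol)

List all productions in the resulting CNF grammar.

T1 → 1; S → 1; T0 → 0; P → 1; Q → 0; S → T1 X0; X0 → T1 X1; X1 → Q T1; P → T1 S; P → T0 X2; X2 → T0 Q; Q → T1 X3; X3 → P T0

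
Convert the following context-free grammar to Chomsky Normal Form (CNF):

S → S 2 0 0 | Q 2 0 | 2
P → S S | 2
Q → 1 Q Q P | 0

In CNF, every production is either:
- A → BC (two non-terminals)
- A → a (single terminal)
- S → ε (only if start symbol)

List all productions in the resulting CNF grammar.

T2 → 2; T0 → 0; S → 2; P → 2; T1 → 1; Q → 0; S → S X0; X0 → T2 X1; X1 → T0 T0; S → Q X2; X2 → T2 T0; P → S S; Q → T1 X3; X3 → Q X4; X4 → Q P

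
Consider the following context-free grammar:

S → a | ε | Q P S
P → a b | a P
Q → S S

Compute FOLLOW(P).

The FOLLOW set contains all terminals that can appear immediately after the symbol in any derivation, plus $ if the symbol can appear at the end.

We compute FOLLOW(P) using the standard algorithm.
FOLLOW(S) starts with {$}.
FIRST(P) = {a}
FIRST(Q) = {a, ε}
FIRST(S) = {a, ε}
FOLLOW(P) = {$, a}
FOLLOW(Q) = {a}
FOLLOW(S) = {$, a}
Therefore, FOLLOW(P) = {$, a}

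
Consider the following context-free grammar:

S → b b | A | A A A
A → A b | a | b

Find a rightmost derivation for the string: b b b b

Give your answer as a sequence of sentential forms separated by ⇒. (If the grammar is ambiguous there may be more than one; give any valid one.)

S ⇒ A ⇒ A b ⇒ A b b ⇒ A b b b ⇒ b b b b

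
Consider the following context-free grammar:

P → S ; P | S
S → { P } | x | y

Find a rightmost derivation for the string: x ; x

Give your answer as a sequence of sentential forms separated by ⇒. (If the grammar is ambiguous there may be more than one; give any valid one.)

P ⇒ S ; P ⇒ S ; S ⇒ S ; x ⇒ x ; x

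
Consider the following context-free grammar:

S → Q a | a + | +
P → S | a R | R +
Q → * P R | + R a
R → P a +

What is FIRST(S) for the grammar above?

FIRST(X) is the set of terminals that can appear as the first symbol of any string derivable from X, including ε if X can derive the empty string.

We compute FIRST(S) using the standard algorithm.
FIRST(P) = {*, +, a}
FIRST(Q) = {*, +}
FIRST(R) = {*, +, a}
FIRST(S) = {*, +, a}
Therefore, FIRST(S) = {*, +, a}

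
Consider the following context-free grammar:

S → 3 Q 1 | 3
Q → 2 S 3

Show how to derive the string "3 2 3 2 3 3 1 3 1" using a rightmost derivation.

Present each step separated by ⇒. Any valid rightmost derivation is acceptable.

S ⇒ 3 Q 1 ⇒ 3 2 S 3 1 ⇒ 3 2 3 Q 1 3 1 ⇒ 3 2 3 2 S 3 1 3 1 ⇒ 3 2 3 2 3 3 1 3 1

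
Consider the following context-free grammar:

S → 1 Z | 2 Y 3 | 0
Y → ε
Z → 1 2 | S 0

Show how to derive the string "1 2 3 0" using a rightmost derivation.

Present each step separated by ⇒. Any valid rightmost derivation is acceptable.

S ⇒ 1 Z ⇒ 1 S 0 ⇒ 1 2 Y 3 0 ⇒ 1 2 3 0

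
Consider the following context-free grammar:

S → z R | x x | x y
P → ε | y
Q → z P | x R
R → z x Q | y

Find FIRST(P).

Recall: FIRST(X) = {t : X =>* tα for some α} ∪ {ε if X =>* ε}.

We compute FIRST(P) using the standard algorithm.
FIRST(P) = {y, ε}
FIRST(Q) = {x, z}
FIRST(R) = {y, z}
FIRST(S) = {x, z}
Therefore, FIRST(P) = {y, ε}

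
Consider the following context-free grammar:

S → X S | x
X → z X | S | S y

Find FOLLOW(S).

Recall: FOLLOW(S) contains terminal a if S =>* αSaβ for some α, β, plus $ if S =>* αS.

We compute FOLLOW(S) using the standard algorithm.
FOLLOW(S) starts with {$}.
FIRST(S) = {x, z}
FIRST(X) = {x, z}
FOLLOW(S) = {$, x, y, z}
FOLLOW(X) = {x, z}
Therefore, FOLLOW(S) = {$, x, y, z}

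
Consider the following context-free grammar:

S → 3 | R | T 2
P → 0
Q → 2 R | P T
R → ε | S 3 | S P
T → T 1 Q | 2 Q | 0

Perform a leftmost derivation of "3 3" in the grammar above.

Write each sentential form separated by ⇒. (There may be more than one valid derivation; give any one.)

S ⇒ R ⇒ S 3 ⇒ 3 3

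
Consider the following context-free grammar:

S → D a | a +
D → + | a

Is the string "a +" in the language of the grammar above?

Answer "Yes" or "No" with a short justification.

Yes - a valid derivation exists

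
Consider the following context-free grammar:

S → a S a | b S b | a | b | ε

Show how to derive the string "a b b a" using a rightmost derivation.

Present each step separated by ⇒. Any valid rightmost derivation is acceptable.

S ⇒ a S a ⇒ a b S b a ⇒ a b b a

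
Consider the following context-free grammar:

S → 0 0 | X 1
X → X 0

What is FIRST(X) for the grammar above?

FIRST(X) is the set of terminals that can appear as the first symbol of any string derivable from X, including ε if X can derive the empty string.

We compute FIRST(X) using the standard algorithm.
FIRST(S) = {0}
FIRST(X) = {}
Therefore, FIRST(X) = {}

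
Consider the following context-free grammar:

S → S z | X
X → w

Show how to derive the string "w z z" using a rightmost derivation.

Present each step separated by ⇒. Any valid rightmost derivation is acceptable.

S ⇒ S z ⇒ S z z ⇒ X z z ⇒ w z z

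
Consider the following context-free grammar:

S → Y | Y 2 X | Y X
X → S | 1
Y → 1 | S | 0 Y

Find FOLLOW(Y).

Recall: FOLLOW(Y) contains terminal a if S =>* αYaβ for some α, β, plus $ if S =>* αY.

We compute FOLLOW(Y) using the standard algorithm.
FOLLOW(S) starts with {$}.
FIRST(S) = {0, 1}
FIRST(X) = {0, 1}
FIRST(Y) = {0, 1}
FOLLOW(S) = {$, 0, 1, 2}
FOLLOW(X) = {$, 0, 1, 2}
FOLLOW(Y) = {$, 0, 1, 2}
Therefore, FOLLOW(Y) = {$, 0, 1, 2}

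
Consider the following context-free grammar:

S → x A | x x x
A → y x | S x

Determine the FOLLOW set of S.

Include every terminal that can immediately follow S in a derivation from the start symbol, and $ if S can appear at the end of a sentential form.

We compute FOLLOW(S) using the standard algorithm.
FOLLOW(S) starts with {$}.
FIRST(A) = {x, y}
FIRST(S) = {x}
FOLLOW(A) = {$, x}
FOLLOW(S) = {$, x}
Therefore, FOLLOW(S) = {$, x}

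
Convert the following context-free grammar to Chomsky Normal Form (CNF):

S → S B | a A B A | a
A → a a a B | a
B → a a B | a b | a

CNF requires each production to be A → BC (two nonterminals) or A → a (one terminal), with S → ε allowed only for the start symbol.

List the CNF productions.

TA → a; S → a; A → a; TB → b; B → a; S → S B; S → TA X0; X0 → A X1; X1 → B A; A → TA X2; X2 → TA X3; X3 → TA B; B → TA X4; X4 → TA B; B → TA TB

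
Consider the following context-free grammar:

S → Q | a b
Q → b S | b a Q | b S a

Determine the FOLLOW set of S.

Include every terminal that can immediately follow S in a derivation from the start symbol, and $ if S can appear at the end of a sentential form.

We compute FOLLOW(S) using the standard algorithm.
FOLLOW(S) starts with {$}.
FIRST(Q) = {b}
FIRST(S) = {a, b}
FOLLOW(Q) = {$, a}
FOLLOW(S) = {$, a}
Therefore, FOLLOW(S) = {$, a}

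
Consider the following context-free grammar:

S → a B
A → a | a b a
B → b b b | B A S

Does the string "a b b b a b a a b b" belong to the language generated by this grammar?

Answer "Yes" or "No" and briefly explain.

No - no valid derivation exists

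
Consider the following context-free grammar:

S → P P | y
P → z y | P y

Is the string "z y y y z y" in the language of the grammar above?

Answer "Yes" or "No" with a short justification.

Yes - a valid derivation exists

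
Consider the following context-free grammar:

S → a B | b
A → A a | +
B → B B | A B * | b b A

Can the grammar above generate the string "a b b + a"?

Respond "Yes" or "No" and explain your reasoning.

Yes - a valid derivation exists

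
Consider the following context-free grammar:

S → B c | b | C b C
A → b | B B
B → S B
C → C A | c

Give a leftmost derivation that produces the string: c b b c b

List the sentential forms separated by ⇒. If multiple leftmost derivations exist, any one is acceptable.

S ⇒ C b C ⇒ C A b C ⇒ c A b C ⇒ c b b C ⇒ c b b C A ⇒ c b b c A ⇒ c b b c b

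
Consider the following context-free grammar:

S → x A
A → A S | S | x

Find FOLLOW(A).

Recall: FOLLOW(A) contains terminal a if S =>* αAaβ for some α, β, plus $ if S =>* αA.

We compute FOLLOW(A) using the standard algorithm.
FOLLOW(S) starts with {$}.
FIRST(A) = {x}
FIRST(S) = {x}
FOLLOW(A) = {$, x}
FOLLOW(S) = {$, x}
Therefore, FOLLOW(A) = {$, x}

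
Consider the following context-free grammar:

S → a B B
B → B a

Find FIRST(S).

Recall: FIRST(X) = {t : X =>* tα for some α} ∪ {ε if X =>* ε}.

We compute FIRST(S) using the standard algorithm.
FIRST(B) = {}
FIRST(S) = {a}
Therefore, FIRST(S) = {a}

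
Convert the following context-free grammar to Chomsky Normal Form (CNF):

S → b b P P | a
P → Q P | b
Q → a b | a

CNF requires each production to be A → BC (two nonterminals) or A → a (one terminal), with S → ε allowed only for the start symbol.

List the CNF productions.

TB → b; S → a; P → b; TA → a; Q → a; S → TB X0; X0 → TB X1; X1 → P P; P → Q P; Q → TA TB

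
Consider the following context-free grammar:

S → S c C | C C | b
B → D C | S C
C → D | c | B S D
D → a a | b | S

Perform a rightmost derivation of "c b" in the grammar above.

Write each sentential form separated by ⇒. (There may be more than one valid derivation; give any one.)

S ⇒ C C ⇒ C D ⇒ C b ⇒ c b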